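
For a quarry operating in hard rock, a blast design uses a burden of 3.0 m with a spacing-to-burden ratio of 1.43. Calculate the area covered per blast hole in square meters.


12.87 m^2

First, find the spacing:
Spacing = burden * ratio = 3.0 * 1.43
= 4.29 m
Then, calculate the area:
Area = burden * spacing = 3.0 * 4.29
= 12.87 m^2


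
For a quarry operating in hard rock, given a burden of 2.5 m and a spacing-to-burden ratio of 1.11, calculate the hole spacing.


Spacing = burden * ratio
= 2.5 * 1.11
= 2.775 m

2.775 m


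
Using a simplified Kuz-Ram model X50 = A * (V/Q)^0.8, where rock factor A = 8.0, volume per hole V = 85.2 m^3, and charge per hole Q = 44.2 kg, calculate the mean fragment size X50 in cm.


13.524 cm

Compute V/Q:
V/Q = 85.2 / 44.2 = 1.92760181
Raise to the power 0.8:
(V/Q)^0.8 = 1.92760181^0.8 = 1.690494882
Multiply by A:
X50 = 8.0 * 1.690494882
= 13.524 cm


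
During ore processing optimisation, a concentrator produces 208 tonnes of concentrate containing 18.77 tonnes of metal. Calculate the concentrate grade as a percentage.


Grade = (metal in concentrate / concentrate mass) * 100
= (18.77 / 208) * 100
= 0.09024038462 * 100
= 9.024%

9.024%


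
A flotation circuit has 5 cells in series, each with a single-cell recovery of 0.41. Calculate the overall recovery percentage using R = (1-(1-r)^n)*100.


Complement of single-cell recovery:
1 - r = 1 - 0.41 = 0.59
Raise to power n:
(1 - r)^5 = 0.59^5 = 0.0714924299
Overall recovery:
R = (1 - 0.0714924299) * 100
= 92.8508%

92.8508%


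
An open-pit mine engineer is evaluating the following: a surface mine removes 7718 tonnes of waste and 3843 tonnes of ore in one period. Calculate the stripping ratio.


2.0083

Stripping ratio = waste tonnage / ore tonnage
= 7718 / 3843
= 2.0083


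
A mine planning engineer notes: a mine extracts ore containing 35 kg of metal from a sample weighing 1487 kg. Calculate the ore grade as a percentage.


2.3537%

Ore grade = (metal mass / ore mass) * 100
= (35 / 1487) * 100
= 0.02353732347 * 100
= 2.3537%


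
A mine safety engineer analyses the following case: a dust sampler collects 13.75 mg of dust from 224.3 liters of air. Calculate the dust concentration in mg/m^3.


Convert liters to m^3: 1 m^3 = 1000 L
Concentration = mass / volume * 1000
= 13.75 / 224.3 * 1000
= 0.06130182791 * 1000
= 61.3018 mg/m^3

61.3018 mg/m^3


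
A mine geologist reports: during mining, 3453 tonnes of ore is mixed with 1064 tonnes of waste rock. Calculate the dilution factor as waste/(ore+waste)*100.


Total material = ore + waste
= 3453 + 1064 = 4517 tonnes
Dilution = waste / total * 100
= 1064 / 4517 * 100
= 0.2355545716 * 100
= 23.5555%

23.5555%


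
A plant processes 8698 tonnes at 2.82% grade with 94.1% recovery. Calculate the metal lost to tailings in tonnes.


14.4717 tonnes

Total metal in feed:
= 8698 * 2.82 / 100 = 245.2836 tonnes
Metal recovered:
= 245.2836 * 94.1 / 100 = 230.8118676 tonnes
Metal lost to tailings:
= 245.2836 - 230.8118676
= 14.4717 tonnes


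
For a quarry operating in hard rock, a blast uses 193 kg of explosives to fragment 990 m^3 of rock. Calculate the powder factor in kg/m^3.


Powder factor = explosive mass / rock volume
= 193 / 990
= 0.1949 kg/m^3

0.1949 kg/m^3


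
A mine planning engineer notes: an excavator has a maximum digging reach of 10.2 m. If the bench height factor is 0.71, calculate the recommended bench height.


7.242 m

Bench height = reach * factor
= 10.2 * 0.71
= 7.242 m


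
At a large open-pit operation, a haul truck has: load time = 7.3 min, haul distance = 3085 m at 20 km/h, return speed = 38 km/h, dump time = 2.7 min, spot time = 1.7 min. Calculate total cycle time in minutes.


Convert haul speed to m/min: 20 * 1000/60 = 333.3333333 m/min
Haul time = 3085 / 333.3333333 = 9.255 min
Convert return speed to m/min: 38 * 1000/60 = 633.3333333 m/min
Return time = 3085 / 633.3333333 = 4.871052632 min
Total cycle time:
= 7.3 + 9.255 + 2.7 + 4.871052632 + 1.7
= 25.8261 min

25.8261 min


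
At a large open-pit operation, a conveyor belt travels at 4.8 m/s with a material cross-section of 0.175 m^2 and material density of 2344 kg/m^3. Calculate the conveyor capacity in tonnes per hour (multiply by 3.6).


Volumetric flow = speed * area
= 4.8 * 0.175 = 0.84 m^3/s
Mass flow = volumetric * density
= 0.84 * 2344 = 1968.96 kg/s
Convert to t/h: multiply by 3.6
Capacity = 1968.96 * 3.6
= 7088.256 t/h

7088.256 t/h


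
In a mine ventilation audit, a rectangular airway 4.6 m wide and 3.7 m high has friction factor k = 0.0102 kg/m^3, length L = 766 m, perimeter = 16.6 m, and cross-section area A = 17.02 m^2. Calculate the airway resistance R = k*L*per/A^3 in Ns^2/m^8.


0.0263 Ns^2/m^8

Compute the numerator:
k * L * per = 0.0102 * 766 * 16.6
= 129.69912
Compute the denominator:
A^3 = 17.02^3 = 4930.360408
Resistance:
R = 129.69912 / 4930.360408
= 0.0263 Ns^2/m^8


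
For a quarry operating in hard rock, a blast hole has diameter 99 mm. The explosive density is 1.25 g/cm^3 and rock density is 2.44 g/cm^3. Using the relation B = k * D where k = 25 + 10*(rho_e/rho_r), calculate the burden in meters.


2.9822 m

First, compute k:
rho_e / rho_r = 1.25 / 2.44 = 0.512295082
k = 25 + 10 * 0.512295082 = 30.12295082
Then, compute burden:
B = k * D / 1000 = 30.12295082 * 99 / 1000
= 2982.172131 / 1000
= 2.9822 m


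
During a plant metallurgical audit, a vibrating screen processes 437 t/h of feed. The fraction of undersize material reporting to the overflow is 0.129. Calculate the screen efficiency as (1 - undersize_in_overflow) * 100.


Screen efficiency = (1 - fraction of undersize in overflow) * 100
= (1 - 0.129) * 100
= 0.871 * 100
= 87.1%

87.1%


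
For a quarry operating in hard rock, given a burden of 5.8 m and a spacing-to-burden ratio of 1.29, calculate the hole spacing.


Spacing = burden * ratio
= 5.8 * 1.29
= 7.482 m

7.482 m


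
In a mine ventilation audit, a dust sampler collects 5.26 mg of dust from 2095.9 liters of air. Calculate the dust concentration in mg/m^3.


Convert liters to m^3: 1 m^3 = 1000 L
Concentration = mass / volume * 1000
= 5.26 / 2095.9 * 1000
= 0.002509661721 * 1000
= 2.5097 mg/m^3

2.5097 mg/m^3


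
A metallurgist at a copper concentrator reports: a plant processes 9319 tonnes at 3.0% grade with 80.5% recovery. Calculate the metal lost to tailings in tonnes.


Total metal in feed:
= 9319 * 3.0 / 100 = 279.57 tonnes
Metal recovered:
= 279.57 * 80.5 / 100 = 225.05385 tonnes
Metal lost to tailings:
= 279.57 - 225.05385
= 54.5162 tonnes

54.5162 tonnes


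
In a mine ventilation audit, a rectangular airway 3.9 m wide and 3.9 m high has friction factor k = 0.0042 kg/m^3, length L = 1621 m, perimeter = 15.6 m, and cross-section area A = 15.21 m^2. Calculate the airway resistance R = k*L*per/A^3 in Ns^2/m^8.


Compute the numerator:
k * L * per = 0.0042 * 1621 * 15.6
= 106.20792
Compute the denominator:
A^3 = 15.21^3 = 3518.743761
Resistance:
R = 106.20792 / 3518.743761
= 0.0302 Ns^2/m^8

0.0302 Ns^2/m^8


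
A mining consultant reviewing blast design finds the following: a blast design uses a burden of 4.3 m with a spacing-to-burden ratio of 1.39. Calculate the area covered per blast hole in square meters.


25.7011 m^2

First, find the spacing:
Spacing = burden * ratio = 4.3 * 1.39
= 5.977 m
Then, calculate the area:
Area = burden * spacing = 4.3 * 5.977
= 25.7011 m^2


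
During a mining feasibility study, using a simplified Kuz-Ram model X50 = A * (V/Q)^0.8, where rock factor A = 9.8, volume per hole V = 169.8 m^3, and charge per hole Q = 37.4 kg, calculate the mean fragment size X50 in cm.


32.876 cm

Compute V/Q:
V/Q = 169.8 / 37.4 = 4.540106952
Raise to the power 0.8:
(V/Q)^0.8 = 4.540106952^0.8 = 3.354693653
Multiply by A:
X50 = 9.8 * 3.354693653
= 32.876 cm


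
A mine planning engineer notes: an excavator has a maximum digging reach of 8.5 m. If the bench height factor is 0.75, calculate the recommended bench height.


6.375 m

Bench height = reach * factor
= 8.5 * 0.75
= 6.375 m


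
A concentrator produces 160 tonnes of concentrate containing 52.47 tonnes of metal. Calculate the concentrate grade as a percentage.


Grade = (metal in concentrate / concentrate mass) * 100
= (52.47 / 160) * 100
= 0.3279375 * 100
= 32.7938%

32.7938%


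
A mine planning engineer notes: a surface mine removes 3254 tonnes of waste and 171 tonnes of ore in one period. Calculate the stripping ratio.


Stripping ratio = waste tonnage / ore tonnage
= 3254 / 171
= 19.0292

19.0292


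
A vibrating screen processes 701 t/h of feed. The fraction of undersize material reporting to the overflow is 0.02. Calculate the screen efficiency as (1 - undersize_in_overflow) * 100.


Screen efficiency = (1 - fraction of undersize in overflow) * 100
= (1 - 0.02) * 100
= 0.98 * 100
= 98.0%

98.0%


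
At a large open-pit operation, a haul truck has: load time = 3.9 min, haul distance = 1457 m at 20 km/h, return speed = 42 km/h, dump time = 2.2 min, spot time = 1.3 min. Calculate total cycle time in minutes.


Convert haul speed to m/min: 20 * 1000/60 = 333.3333333 m/min
Haul time = 1457 / 333.3333333 = 4.371 min
Convert return speed to m/min: 42 * 1000/60 = 700 m/min
Return time = 1457 / 700 = 2.081428571 min
Total cycle time:
= 3.9 + 4.371 + 2.2 + 2.081428571 + 1.3
= 13.8524 min

13.8524 min


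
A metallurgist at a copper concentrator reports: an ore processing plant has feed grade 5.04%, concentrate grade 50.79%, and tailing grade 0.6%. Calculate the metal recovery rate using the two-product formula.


89.1484%

Using the two-product formula:
R = 100 * c * (f - t) / (f * (c - t))
Numerator = 100 * 50.79 * (5.04 - 0.6)
= 100 * 50.79 * 4.44
= 22550.76
Denominator = 5.04 * (50.79 - 0.6)
= 5.04 * 50.19
= 252.9576
R = 22550.76 / 252.9576
= 89.1484%


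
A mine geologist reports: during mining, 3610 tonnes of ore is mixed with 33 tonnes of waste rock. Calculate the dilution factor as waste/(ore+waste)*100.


Total material = ore + waste
= 3610 + 33 = 3643 tonnes
Dilution = waste / total * 100
= 33 / 3643 * 100
= 0.009058468295 * 100
= 0.9058%

0.9058%


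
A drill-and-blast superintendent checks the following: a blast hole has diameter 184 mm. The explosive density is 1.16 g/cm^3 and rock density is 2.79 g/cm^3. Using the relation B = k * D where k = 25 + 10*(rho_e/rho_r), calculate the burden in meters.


5.365 m

First, compute k:
rho_e / rho_r = 1.16 / 2.79 = 0.4157706093
k = 25 + 10 * 0.4157706093 = 29.15770609
Then, compute burden:
B = k * D / 1000 = 29.15770609 * 184 / 1000
= 5365.017921 / 1000
= 5.365 m


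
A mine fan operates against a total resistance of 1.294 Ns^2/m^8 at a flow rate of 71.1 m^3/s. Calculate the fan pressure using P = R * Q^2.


6541.4417 Pa

Compute Q^2:
Q^2 = 71.1^2 = 5055.21
Compute pressure:
P = R * Q^2 = 1.294 * 5055.21
= 6541.4417 Pa


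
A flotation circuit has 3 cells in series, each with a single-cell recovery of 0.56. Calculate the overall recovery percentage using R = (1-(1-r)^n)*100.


91.4816%

Complement of single-cell recovery:
1 - r = 1 - 0.56 = 0.44
Raise to power n:
(1 - r)^3 = 0.44^3 = 0.085184
Overall recovery:
R = (1 - 0.085184) * 100
= 91.4816%


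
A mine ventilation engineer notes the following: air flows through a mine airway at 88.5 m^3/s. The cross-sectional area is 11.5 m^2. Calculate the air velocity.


7.6957 m/s

Velocity = flow rate / cross-sectional area
= 88.5 / 11.5
= 7.6957 m/s


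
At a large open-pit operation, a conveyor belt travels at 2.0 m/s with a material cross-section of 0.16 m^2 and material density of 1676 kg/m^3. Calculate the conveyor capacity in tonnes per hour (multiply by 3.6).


Volumetric flow = speed * area
= 2.0 * 0.16 = 0.32 m^3/s
Mass flow = volumetric * density
= 0.32 * 1676 = 536.32 kg/s
Convert to t/h: multiply by 3.6
Capacity = 536.32 * 3.6
= 1930.752 t/h

1930.752 t/h


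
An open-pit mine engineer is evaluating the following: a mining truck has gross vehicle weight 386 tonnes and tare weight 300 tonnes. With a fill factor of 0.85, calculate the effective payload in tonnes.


73.1 tonnes

Maximum payload = gross - tare
= 386 - 300 = 86 tonnes
Effective payload = max payload * fill factor
= 86 * 0.85
= 73.1 tonnes


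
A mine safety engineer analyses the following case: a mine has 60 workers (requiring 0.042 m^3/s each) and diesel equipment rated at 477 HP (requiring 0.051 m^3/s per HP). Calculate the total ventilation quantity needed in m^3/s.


26.847 m^3/s

Airflow for workers:
Q_people = 60 * 0.042 = 2.52 m^3/s
Airflow for diesel equipment:
Q_diesel = 477 * 0.051 = 24.327 m^3/s
Total ventilation:
Q_total = 2.52 + 24.327
= 26.847 m^3/s


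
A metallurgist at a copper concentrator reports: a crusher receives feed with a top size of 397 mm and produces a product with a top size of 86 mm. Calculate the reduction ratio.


4.6163

Reduction ratio = feed size / product size
= 397 / 86
= 4.6163


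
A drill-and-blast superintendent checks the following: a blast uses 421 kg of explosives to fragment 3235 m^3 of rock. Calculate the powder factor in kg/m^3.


0.1301 kg/m^3

Powder factor = explosive mass / rock volume
= 421 / 3235
= 0.1301 kg/m^3


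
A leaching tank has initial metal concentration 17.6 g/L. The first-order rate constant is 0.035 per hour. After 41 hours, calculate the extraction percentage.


Compute the exponent:
-k * t = -0.035 * 41 = -1.435
Remaining concentration:
C = 17.6 * exp(-1.435)
= 17.6 * 0.238115364
= 4.190830407 g/L
Extracted = 17.6 - 4.190830407 = 13.40916959 g/L
Extraction % = 13.40916959 / 17.6 * 100
= 76.1885%

76.1885%


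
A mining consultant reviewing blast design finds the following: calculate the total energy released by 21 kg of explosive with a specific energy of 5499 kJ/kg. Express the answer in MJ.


Energy = mass * specific_energy / 1000
= 21 * 5499 / 1000
= 115479 / 1000
= 115.479 MJ

115.479 MJ


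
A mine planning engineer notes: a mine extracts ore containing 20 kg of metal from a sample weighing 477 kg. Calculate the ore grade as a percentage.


Ore grade = (metal mass / ore mass) * 100
= (20 / 477) * 100
= 0.04192872117 * 100
= 4.1929%

4.1929%


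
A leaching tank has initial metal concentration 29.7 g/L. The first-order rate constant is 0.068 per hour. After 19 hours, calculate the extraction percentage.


Compute the exponent:
-k * t = -0.068 * 19 = -1.292
Remaining concentration:
C = 29.7 * exp(-1.292)
= 29.7 * 0.2747207917
= 8.159207513 g/L
Extracted = 29.7 - 8.159207513 = 21.54079249 g/L
Extraction % = 21.54079249 / 29.7 * 100
= 72.5279%

72.5279%


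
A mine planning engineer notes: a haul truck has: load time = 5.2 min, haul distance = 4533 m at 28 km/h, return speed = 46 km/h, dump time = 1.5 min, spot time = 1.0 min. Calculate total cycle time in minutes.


23.3262 min

Convert haul speed to m/min: 28 * 1000/60 = 466.6666667 m/min
Haul time = 4533 / 466.6666667 = 9.713571429 min
Convert return speed to m/min: 46 * 1000/60 = 766.6666667 m/min
Return time = 4533 / 766.6666667 = 5.912608696 min
Total cycle time:
= 5.2 + 9.713571429 + 1.5 + 5.912608696 + 1.0
= 23.3262 min


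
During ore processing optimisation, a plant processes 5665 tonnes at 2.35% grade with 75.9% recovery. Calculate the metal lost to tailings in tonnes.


Total metal in feed:
= 5665 * 2.35 / 100 = 133.1275 tonnes
Metal recovered:
= 133.1275 * 75.9 / 100 = 101.0437725 tonnes
Metal lost to tailings:
= 133.1275 - 101.0437725
= 32.0837 tonnes

32.0837 tonnes


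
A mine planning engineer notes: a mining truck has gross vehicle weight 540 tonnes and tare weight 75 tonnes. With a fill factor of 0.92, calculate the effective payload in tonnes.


Maximum payload = gross - tare
= 540 - 75 = 465 tonnes
Effective payload = max payload * fill factor
= 465 * 0.92
= 427.8 tonnes

427.8 tonnes


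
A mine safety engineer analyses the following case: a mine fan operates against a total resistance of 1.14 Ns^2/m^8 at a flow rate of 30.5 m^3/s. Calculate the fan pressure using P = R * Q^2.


Compute Q^2:
Q^2 = 30.5^2 = 930.25
Compute pressure:
P = R * Q^2 = 1.14 * 930.25
= 1060.485 Pa

1060.485 Pa


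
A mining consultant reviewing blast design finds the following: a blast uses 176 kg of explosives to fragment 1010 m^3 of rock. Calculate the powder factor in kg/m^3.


Powder factor = explosive mass / rock volume
= 176 / 1010
= 0.1743 kg/m^3

0.1743 kg/m^3


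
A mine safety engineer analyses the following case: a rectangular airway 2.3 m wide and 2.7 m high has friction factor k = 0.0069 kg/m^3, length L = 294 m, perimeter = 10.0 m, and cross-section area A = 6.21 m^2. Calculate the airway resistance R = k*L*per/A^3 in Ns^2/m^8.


Compute the numerator:
k * L * per = 0.0069 * 294 * 10.0
= 20.286
Compute the denominator:
A^3 = 6.21^3 = 239.483061
Resistance:
R = 20.286 / 239.483061
= 0.0847 Ns^2/m^8

0.0847 Ns^2/m^8


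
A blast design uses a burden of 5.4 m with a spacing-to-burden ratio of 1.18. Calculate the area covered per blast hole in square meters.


34.4088 m^2

First, find the spacing:
Spacing = burden * ratio = 5.4 * 1.18
= 6.372 m
Then, calculate the area:
Area = burden * spacing = 5.4 * 6.372
= 34.4088 m^2


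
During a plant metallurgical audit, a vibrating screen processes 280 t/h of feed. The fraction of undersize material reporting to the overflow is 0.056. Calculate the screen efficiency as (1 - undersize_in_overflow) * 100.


94.4%

Screen efficiency = (1 - fraction of undersize in overflow) * 100
= (1 - 0.056) * 100
= 0.944 * 100
= 94.4%


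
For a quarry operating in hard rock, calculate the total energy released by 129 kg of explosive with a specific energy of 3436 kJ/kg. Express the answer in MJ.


Energy = mass * specific_energy / 1000
= 129 * 3436 / 1000
= 443244 / 1000
= 443.244 MJ

443.244 MJ


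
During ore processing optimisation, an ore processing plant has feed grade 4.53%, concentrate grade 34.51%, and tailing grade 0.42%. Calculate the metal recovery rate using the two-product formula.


Using the two-product formula:
R = 100 * c * (f - t) / (f * (c - t))
Numerator = 100 * 34.51 * (4.53 - 0.42)
= 100 * 34.51 * 4.11
= 14183.61
Denominator = 4.53 * (34.51 - 0.42)
= 4.53 * 34.09
= 154.4277
R = 14183.61 / 154.4277
= 91.8463%

91.8463%


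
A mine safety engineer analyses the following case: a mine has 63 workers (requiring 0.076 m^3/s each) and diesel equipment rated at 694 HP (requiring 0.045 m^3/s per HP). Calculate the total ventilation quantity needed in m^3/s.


36.018 m^3/s

Airflow for workers:
Q_people = 63 * 0.076 = 4.788 m^3/s
Airflow for diesel equipment:
Q_diesel = 694 * 0.045 = 31.23 m^3/s
Total ventilation:
Q_total = 4.788 + 31.23
= 36.018 m^3/s


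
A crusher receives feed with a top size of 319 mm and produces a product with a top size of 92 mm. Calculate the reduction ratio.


Reduction ratio = feed size / product size
= 319 / 92
= 3.4674

3.4674


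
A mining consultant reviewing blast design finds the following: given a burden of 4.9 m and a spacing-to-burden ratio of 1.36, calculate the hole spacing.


6.664 m

Spacing = burden * ratio
= 4.9 * 1.36
= 6.664 m


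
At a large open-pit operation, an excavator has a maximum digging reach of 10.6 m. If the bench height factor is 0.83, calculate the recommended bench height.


8.798 m

Bench height = reach * factor
= 10.6 * 0.83
= 8.798 m


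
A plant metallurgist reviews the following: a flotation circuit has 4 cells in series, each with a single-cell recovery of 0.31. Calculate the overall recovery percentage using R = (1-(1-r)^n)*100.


Complement of single-cell recovery:
1 - r = 1 - 0.31 = 0.69
Raise to power n:
(1 - r)^4 = 0.69^4 = 0.22667121
Overall recovery:
R = (1 - 0.22667121) * 100
= 77.3329%

77.3329%


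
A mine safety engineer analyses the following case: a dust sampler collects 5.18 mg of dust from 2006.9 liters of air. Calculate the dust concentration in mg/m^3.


2.5811 mg/m^3

Convert liters to m^3: 1 m^3 = 1000 L
Concentration = mass / volume * 1000
= 5.18 / 2006.9 * 1000
= 0.002581095221 * 1000
= 2.5811 mg/m^3


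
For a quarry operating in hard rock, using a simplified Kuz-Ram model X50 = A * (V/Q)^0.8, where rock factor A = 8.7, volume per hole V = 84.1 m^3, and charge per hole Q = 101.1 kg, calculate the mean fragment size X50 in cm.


Compute V/Q:
V/Q = 84.1 / 101.1 = 0.8318496538
Raise to the power 0.8:
(V/Q)^0.8 = 0.8318496538^0.8 = 0.8630498316
Multiply by A:
X50 = 8.7 * 0.8630498316
= 7.5085 cm

7.5085 cm


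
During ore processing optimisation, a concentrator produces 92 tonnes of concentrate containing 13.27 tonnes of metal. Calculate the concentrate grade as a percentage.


14.4239%

Grade = (metal in concentrate / concentrate mass) * 100
= (13.27 / 92) * 100
= 0.1442391304 * 100
= 14.4239%


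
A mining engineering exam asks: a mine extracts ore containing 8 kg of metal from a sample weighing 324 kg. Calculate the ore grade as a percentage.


2.4691%

Ore grade = (metal mass / ore mass) * 100
= (8 / 324) * 100
= 0.02469135802 * 100
= 2.4691%


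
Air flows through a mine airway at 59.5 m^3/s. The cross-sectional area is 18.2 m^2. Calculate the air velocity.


Velocity = flow rate / cross-sectional area
= 59.5 / 18.2
= 3.2692 m/s

3.2692 m/s


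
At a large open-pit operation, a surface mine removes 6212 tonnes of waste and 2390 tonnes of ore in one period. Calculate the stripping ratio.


Stripping ratio = waste tonnage / ore tonnage
= 6212 / 2390
= 2.5992

2.5992


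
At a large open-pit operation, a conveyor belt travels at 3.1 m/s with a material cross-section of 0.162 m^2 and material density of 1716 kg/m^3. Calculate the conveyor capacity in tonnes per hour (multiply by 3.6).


Volumetric flow = speed * area
= 3.1 * 0.162 = 0.5022 m^3/s
Mass flow = volumetric * density
= 0.5022 * 1716 = 861.7752 kg/s
Convert to t/h: multiply by 3.6
Capacity = 861.7752 * 3.6
= 3102.3907 t/h

3102.3907 t/h


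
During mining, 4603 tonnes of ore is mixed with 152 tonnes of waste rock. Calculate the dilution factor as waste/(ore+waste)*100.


3.1966%

Total material = ore + waste
= 4603 + 152 = 4755 tonnes
Dilution = waste / total * 100
= 152 / 4755 * 100
= 0.03196635121 * 100
= 3.1966%


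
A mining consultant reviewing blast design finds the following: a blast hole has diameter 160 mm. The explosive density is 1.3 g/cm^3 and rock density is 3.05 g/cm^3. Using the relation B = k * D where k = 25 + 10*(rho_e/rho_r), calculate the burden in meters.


First, compute k:
rho_e / rho_r = 1.3 / 3.05 = 0.4262295082
k = 25 + 10 * 0.4262295082 = 29.26229508
Then, compute burden:
B = k * D / 1000 = 29.26229508 * 160 / 1000
= 4681.967213 / 1000
= 4.682 m

4.682 m


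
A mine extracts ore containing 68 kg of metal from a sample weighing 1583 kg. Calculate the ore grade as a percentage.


Ore grade = (metal mass / ore mass) * 100
= (68 / 1583) * 100
= 0.04295641188 * 100
= 4.2956%

4.2956%


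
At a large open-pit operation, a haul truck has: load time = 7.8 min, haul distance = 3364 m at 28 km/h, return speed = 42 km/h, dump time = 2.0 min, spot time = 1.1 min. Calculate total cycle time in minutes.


22.9143 min

Convert haul speed to m/min: 28 * 1000/60 = 466.6666667 m/min
Haul time = 3364 / 466.6666667 = 7.208571429 min
Convert return speed to m/min: 42 * 1000/60 = 700 m/min
Return time = 3364 / 700 = 4.805714286 min
Total cycle time:
= 7.8 + 7.208571429 + 2.0 + 4.805714286 + 1.1
= 22.9143 min


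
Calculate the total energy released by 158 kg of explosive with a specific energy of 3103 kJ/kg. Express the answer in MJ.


Energy = mass * specific_energy / 1000
= 158 * 3103 / 1000
= 490274 / 1000
= 490.274 MJ

490.274 MJ


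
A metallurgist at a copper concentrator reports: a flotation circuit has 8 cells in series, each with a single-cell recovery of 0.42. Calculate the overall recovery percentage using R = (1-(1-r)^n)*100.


98.7194%

Complement of single-cell recovery:
1 - r = 1 - 0.42 = 0.58
Raise to power n:
(1 - r)^8 = 0.58^8 = 0.01280630817
Overall recovery:
R = (1 - 0.01280630817) * 100
= 98.7194%


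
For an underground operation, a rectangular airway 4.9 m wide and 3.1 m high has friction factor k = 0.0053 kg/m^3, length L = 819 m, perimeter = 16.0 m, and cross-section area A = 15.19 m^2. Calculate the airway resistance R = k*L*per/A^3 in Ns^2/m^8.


Compute the numerator:
k * L * per = 0.0053 * 819 * 16.0
= 69.4512
Compute the denominator:
A^3 = 15.19^3 = 3504.881359
Resistance:
R = 69.4512 / 3504.881359
= 0.0198 Ns^2/m^8

0.0198 Ns^2/m^8


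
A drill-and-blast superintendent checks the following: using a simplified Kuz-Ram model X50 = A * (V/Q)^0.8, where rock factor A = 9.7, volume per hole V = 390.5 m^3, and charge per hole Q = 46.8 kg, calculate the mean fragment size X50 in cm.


52.9507 cm

Compute V/Q:
V/Q = 390.5 / 46.8 = 8.344017094
Raise to the power 0.8:
(V/Q)^0.8 = 8.344017094^0.8 = 5.458837271
Multiply by A:
X50 = 9.7 * 5.458837271
= 52.9507 cm


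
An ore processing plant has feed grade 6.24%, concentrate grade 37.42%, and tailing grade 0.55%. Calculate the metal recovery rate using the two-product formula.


92.5461%

Using the two-product formula:
R = 100 * c * (f - t) / (f * (c - t))
Numerator = 100 * 37.42 * (6.24 - 0.55)
= 100 * 37.42 * 5.69
= 21291.98
Denominator = 6.24 * (37.42 - 0.55)
= 6.24 * 36.87
= 230.0688
R = 21291.98 / 230.0688
= 92.5461%


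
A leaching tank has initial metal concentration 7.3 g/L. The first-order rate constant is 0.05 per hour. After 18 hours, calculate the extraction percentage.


Compute the exponent:
-k * t = -0.05 * 18 = -0.9
Remaining concentration:
C = 7.3 * exp(-0.9)
= 7.3 * 0.4065696597
= 2.967958516 g/L
Extracted = 7.3 - 2.967958516 = 4.332041484 g/L
Extraction % = 4.332041484 / 7.3 * 100
= 59.343%

59.343%


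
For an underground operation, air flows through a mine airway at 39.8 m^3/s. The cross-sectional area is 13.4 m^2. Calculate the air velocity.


2.9701 m/s

Velocity = flow rate / cross-sectional area
= 39.8 / 13.4
= 2.9701 m/s


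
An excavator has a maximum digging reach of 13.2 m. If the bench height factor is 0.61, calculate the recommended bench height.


Bench height = reach * factor
= 13.2 * 0.61
= 8.052 m

8.052 m


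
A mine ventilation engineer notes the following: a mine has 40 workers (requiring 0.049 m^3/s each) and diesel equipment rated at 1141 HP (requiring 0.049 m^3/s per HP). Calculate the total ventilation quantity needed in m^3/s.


Airflow for workers:
Q_people = 40 * 0.049 = 1.96 m^3/s
Airflow for diesel equipment:
Q_diesel = 1141 * 0.049 = 55.909 m^3/s
Total ventilation:
Q_total = 1.96 + 55.909
= 57.869 m^3/s

57.869 m^3/s


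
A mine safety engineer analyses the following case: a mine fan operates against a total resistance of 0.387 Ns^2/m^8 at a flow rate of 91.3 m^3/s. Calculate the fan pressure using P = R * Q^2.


3225.912 Pa

Compute Q^2:
Q^2 = 91.3^2 = 8335.69
Compute pressure:
P = R * Q^2 = 0.387 * 8335.69
= 3225.912 Pa


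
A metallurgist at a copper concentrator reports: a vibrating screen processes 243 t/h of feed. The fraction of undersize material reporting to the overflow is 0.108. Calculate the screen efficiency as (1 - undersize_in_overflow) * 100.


89.2%

Screen efficiency = (1 - fraction of undersize in overflow) * 100
= (1 - 0.108) * 100
= 0.892 * 100
= 89.2%


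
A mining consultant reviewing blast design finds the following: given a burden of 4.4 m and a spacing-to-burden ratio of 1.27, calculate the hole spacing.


Spacing = burden * ratio
= 4.4 * 1.27
= 5.588 m

5.588 m


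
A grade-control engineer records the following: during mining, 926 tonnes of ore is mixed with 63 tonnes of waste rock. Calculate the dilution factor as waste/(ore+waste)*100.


6.3701%

Total material = ore + waste
= 926 + 63 = 989 tonnes
Dilution = waste / total * 100
= 63 / 989 * 100
= 0.06370070779 * 100
= 6.3701%


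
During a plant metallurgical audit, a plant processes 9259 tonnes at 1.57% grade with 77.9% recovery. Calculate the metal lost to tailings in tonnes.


Total metal in feed:
= 9259 * 1.57 / 100 = 145.3663 tonnes
Metal recovered:
= 145.3663 * 77.9 / 100 = 113.2403477 tonnes
Metal lost to tailings:
= 145.3663 - 113.2403477
= 32.126 tonnes

32.126 tonnes


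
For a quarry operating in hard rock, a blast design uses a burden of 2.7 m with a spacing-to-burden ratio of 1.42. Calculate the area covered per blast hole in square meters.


10.3518 m^2

First, find the spacing:
Spacing = burden * ratio = 2.7 * 1.42
= 3.834 m
Then, calculate the area:
Area = burden * spacing = 2.7 * 3.834
= 10.3518 m^2


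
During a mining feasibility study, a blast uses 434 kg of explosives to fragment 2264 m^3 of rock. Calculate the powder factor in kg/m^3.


0.1917 kg/m^3

Powder factor = explosive mass / rock volume
= 434 / 2264
= 0.1917 kg/m^3


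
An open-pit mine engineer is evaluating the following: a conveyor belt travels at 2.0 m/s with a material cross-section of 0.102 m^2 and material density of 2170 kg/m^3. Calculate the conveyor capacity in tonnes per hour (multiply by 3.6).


Volumetric flow = speed * area
= 2.0 * 0.102 = 0.204 m^3/s
Mass flow = volumetric * density
= 0.204 * 2170 = 442.68 kg/s
Convert to t/h: multiply by 3.6
Capacity = 442.68 * 3.6
= 1593.648 t/h

1593.648 t/h


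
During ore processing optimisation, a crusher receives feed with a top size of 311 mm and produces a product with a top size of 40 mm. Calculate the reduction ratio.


Reduction ratio = feed size / product size
= 311 / 40
= 7.775

7.775


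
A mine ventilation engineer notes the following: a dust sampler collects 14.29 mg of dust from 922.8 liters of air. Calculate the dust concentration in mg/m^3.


15.4855 mg/m^3

Convert liters to m^3: 1 m^3 = 1000 L
Concentration = mass / volume * 1000
= 14.29 / 922.8 * 1000
= 0.01548547898 * 1000
= 15.4855 mg/m^3


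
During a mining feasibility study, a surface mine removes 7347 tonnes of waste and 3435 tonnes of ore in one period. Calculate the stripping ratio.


Stripping ratio = waste tonnage / ore tonnage
= 7347 / 3435
= 2.1389

2.1389


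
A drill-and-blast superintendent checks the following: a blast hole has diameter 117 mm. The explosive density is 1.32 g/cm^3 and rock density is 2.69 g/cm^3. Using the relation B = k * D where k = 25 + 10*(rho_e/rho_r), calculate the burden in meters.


First, compute k:
rho_e / rho_r = 1.32 / 2.69 = 0.4907063197
k = 25 + 10 * 0.4907063197 = 29.9070632
Then, compute burden:
B = k * D / 1000 = 29.9070632 * 117 / 1000
= 3499.126394 / 1000
= 3.4991 m

3.4991 m


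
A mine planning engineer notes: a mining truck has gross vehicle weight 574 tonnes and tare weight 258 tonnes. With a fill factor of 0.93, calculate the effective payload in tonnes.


293.88 tonnes

Maximum payload = gross - tare
= 574 - 258 = 316 tonnes
Effective payload = max payload * fill factor
= 316 * 0.93
= 293.88 tonnes


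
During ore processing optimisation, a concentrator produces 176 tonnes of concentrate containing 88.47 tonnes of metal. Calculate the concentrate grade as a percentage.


50.267%

Grade = (metal in concentrate / concentrate mass) * 100
= (88.47 / 176) * 100
= 0.5026704545 * 100
= 50.267%


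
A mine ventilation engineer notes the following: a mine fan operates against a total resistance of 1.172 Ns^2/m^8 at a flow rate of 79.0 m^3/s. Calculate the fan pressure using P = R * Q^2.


7314.452 Pa

Compute Q^2:
Q^2 = 79.0^2 = 6241.0
Compute pressure:
P = R * Q^2 = 1.172 * 6241.0
= 7314.452 Pa


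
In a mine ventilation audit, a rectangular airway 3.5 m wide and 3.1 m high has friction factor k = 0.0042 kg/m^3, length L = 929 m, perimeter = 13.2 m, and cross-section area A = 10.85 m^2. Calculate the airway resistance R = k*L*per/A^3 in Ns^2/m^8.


0.0403 Ns^2/m^8

Compute the numerator:
k * L * per = 0.0042 * 929 * 13.2
= 51.50376
Compute the denominator:
A^3 = 10.85^3 = 1277.289125
Resistance:
R = 51.50376 / 1277.289125
= 0.0403 Ns^2/m^8


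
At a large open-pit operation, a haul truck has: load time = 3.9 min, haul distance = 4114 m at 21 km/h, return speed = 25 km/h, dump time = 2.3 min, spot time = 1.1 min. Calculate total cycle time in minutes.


28.9279 min

Convert haul speed to m/min: 21 * 1000/60 = 350 m/min
Haul time = 4114 / 350 = 11.75428571 min
Convert return speed to m/min: 25 * 1000/60 = 416.6666667 m/min
Return time = 4114 / 416.6666667 = 9.8736 min
Total cycle time:
= 3.9 + 11.75428571 + 2.3 + 9.8736 + 1.1
= 28.9279 min


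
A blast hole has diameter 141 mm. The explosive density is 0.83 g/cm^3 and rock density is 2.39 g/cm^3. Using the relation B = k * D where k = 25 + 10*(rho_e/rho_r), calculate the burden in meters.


4.0147 m

First, compute k:
rho_e / rho_r = 0.83 / 2.39 = 0.3472803347
k = 25 + 10 * 0.3472803347 = 28.47280335
Then, compute burden:
B = k * D / 1000 = 28.47280335 * 141 / 1000
= 4014.665272 / 1000
= 4.0147 m


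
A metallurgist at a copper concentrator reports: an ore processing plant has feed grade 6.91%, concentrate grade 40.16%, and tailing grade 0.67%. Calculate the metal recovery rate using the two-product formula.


Using the two-product formula:
R = 100 * c * (f - t) / (f * (c - t))
Numerator = 100 * 40.16 * (6.91 - 0.67)
= 100 * 40.16 * 6.24
= 25059.84
Denominator = 6.91 * (40.16 - 0.67)
= 6.91 * 39.49
= 272.8759
R = 25059.84 / 272.8759
= 91.836%

91.836%


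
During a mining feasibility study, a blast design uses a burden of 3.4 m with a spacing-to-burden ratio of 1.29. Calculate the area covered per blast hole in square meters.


First, find the spacing:
Spacing = burden * ratio = 3.4 * 1.29
= 4.386 m
Then, calculate the area:
Area = burden * spacing = 3.4 * 4.386
= 14.9124 m^2

14.9124 m^2


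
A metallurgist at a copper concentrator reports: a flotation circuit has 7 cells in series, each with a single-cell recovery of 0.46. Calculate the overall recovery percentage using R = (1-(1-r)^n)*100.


98.6611%

Complement of single-cell recovery:
1 - r = 1 - 0.46 = 0.54
Raise to power n:
(1 - r)^7 = 0.54^7 = 0.0133892521
Overall recovery:
R = (1 - 0.0133892521) * 100
= 98.6611%


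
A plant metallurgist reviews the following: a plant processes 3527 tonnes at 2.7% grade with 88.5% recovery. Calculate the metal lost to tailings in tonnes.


Total metal in feed:
= 3527 * 2.7 / 100 = 95.229 tonnes
Metal recovered:
= 95.229 * 88.5 / 100 = 84.277665 tonnes
Metal lost to tailings:
= 95.229 - 84.277665
= 10.9513 tonnes

10.9513 tonnes


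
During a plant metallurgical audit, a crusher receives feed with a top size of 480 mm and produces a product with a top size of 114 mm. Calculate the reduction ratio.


Reduction ratio = feed size / product size
= 480 / 114
= 4.2105

4.2105


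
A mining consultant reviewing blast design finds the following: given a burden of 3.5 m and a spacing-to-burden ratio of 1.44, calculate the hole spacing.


5.04 m

Spacing = burden * ratio
= 3.5 * 1.44
= 5.04 m


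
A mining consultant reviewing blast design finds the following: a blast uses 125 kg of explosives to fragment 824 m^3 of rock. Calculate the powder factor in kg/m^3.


Powder factor = explosive mass / rock volume
= 125 / 824
= 0.1517 kg/m^3

0.1517 kg/m^3


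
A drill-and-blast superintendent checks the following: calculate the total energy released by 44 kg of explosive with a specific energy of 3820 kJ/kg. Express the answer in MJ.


Energy = mass * specific_energy / 1000
= 44 * 3820 / 1000
= 168080 / 1000
= 168.08 MJ

168.08 MJ


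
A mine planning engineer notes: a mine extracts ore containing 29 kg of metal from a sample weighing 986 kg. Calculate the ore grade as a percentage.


Ore grade = (metal mass / ore mass) * 100
= (29 / 986) * 100
= 0.02941176471 * 100
= 2.9412%

2.9412%


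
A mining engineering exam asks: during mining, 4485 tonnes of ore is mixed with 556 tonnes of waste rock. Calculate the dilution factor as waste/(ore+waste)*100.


11.0296%

Total material = ore + waste
= 4485 + 556 = 5041 tonnes
Dilution = waste / total * 100
= 556 / 5041 * 100
= 0.1102955763 * 100
= 11.0296%


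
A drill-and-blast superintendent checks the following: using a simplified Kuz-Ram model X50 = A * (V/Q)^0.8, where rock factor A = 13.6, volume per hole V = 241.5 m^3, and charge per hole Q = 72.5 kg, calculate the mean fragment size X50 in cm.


35.6125 cm

Compute V/Q:
V/Q = 241.5 / 72.5 = 3.331034483
Raise to the power 0.8:
(V/Q)^0.8 = 3.331034483^0.8 = 2.618564663
Multiply by A:
X50 = 13.6 * 2.618564663
= 35.6125 cm


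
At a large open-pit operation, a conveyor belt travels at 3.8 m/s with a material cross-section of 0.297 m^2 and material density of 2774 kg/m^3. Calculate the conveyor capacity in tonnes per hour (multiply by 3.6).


Volumetric flow = speed * area
= 3.8 * 0.297 = 1.1286 m^3/s
Mass flow = volumetric * density
= 1.1286 * 2774 = 3130.7364 kg/s
Convert to t/h: multiply by 3.6
Capacity = 3130.7364 * 3.6
= 11270.651 t/h

11270.651 t/h


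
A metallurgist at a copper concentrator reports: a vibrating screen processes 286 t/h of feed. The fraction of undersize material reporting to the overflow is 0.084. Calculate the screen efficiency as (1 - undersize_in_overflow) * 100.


91.6%

Screen efficiency = (1 - fraction of undersize in overflow) * 100
= (1 - 0.084) * 100
= 0.916 * 100
= 91.6%


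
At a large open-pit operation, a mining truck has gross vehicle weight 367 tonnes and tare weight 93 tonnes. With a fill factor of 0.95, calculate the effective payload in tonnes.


Maximum payload = gross - tare
= 367 - 93 = 274 tonnes
Effective payload = max payload * fill factor
= 274 * 0.95
= 260.3 tonnes

260.3 tonnes


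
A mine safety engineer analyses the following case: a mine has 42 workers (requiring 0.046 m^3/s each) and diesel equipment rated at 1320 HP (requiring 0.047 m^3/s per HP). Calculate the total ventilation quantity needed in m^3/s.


63.972 m^3/s

Airflow for workers:
Q_people = 42 * 0.046 = 1.932 m^3/s
Airflow for diesel equipment:
Q_diesel = 1320 * 0.047 = 62.04 m^3/s
Total ventilation:
Q_total = 1.932 + 62.04
= 63.972 m^3/s


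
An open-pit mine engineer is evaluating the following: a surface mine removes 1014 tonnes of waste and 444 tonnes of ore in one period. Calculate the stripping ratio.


2.2838

Stripping ratio = waste tonnage / ore tonnage
= 1014 / 444
= 2.2838


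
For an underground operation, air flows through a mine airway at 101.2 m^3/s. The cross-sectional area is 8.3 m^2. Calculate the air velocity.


12.1928 m/s

Velocity = flow rate / cross-sectional area
= 101.2 / 8.3
= 12.1928 m/s


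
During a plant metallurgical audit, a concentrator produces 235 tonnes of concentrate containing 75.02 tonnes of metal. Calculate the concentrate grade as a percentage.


Grade = (metal in concentrate / concentrate mass) * 100
= (75.02 / 235) * 100
= 0.3192340426 * 100
= 31.9234%

31.9234%


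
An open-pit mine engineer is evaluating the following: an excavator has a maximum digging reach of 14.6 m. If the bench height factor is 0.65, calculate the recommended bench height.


9.49 m

Bench height = reach * factor
= 14.6 * 0.65
= 9.49 m


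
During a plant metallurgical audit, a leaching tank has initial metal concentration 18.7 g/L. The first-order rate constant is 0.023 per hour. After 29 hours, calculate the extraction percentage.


Compute the exponent:
-k * t = -0.023 * 29 = -0.667
Remaining concentration:
C = 18.7 * exp(-0.667)
= 18.7 * 0.5132460085
= 9.597700359 g/L
Extracted = 18.7 - 9.597700359 = 9.102299641 g/L
Extraction % = 9.102299641 / 18.7 * 100
= 48.6754%

48.6754%


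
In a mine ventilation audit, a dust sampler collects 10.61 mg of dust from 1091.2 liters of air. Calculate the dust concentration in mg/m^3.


Convert liters to m^3: 1 m^3 = 1000 L
Concentration = mass / volume * 1000
= 10.61 / 1091.2 * 1000
= 0.009723240469 * 1000
= 9.7232 mg/m^3

9.7232 mg/m^3
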